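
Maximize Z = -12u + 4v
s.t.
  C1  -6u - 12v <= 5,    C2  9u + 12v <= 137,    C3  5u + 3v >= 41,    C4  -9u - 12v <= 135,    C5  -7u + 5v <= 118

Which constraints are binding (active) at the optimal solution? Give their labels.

Extreme points and Z = -12u + 4v:
  (142/3, -289/12) → Z = -1993/3
  (169/14, -271/42) → Z = -512/3
  (27/11, 316/33) → Z = 292/33

The maximum is at (27/11, 316/33). Substituting into each constraint, equality holds for C2 and C3; the remaining constraints have slack.

C2 and C3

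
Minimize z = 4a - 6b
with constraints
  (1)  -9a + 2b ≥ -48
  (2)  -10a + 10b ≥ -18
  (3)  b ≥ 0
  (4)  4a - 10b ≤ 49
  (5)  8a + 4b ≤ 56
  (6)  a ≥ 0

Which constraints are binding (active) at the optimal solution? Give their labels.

Extreme points and z = 4a - 6b:
  (9/5, 0) → z = 36/5
  (79/15, 52/15) → z = 4/15
  (0, 0) → z = 0
  (0, 14) → z = -84

The minimum is at (0, 14). Substituting into each constraint, equality holds for (5) and (6); the remaining constraints have slack.

(5) and (6)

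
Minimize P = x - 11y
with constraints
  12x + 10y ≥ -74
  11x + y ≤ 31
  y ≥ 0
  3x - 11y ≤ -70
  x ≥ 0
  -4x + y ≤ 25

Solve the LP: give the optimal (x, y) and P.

Corner points and P = x - 11y:
  (271/124, 863/124) → P = -4611/62
  (2/5, 133/5) → P = -1461/5
  (0, 70/11) → P = -70
  (0, 25) → P = -275

The optimum lies where 11x + y = 31 and -4x + y = 25.
Solving simultaneously gives x = 2/5, y = 133/5.

x = 2/5, y = 133/5, minimum P = -1461/5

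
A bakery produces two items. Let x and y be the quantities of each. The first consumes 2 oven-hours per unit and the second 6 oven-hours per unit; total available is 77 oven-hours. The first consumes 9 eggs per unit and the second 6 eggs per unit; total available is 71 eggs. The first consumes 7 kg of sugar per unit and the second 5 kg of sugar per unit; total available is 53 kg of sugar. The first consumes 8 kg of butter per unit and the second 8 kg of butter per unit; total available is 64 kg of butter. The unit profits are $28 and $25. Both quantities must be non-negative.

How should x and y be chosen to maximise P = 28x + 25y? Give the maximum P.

x = 13/2, y = 3/2, maximum P = 439/2

Feasible corners and P = 28x + 25y:
  (0, 0) → P = 0
  (0, 8) → P = 200
  (53/7, 0) → P = 212
  (13/2, 3/2) → P = 439/2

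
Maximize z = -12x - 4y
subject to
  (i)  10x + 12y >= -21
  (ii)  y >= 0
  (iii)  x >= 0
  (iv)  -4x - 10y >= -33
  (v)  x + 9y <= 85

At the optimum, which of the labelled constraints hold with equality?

(ii) and (iii)

Feasible corners and z = -12x - 4y:
  (0, 0) → z = 0
  (33/4, 0) → z = -99
  (0, 33/10) → z = -66/5

The maximum is at (0, 0). Substituting into each constraint, equality holds for (ii) and (iii); the remaining constraints have slack.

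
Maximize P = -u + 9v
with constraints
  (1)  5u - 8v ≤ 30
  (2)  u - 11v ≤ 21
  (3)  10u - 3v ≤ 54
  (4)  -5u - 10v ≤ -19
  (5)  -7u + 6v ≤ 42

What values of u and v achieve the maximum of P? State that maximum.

Feasible corners and P = -u + 9v:
  (342/65, -6/13) → P = -612/65
  (226/45, -11/18) → P = -947/90
  (150/13, 266/13) → P = 2244/13
  (-153/50, 343/100) → P = 3393/100

At the optimal vertex, 10u - 3v = 54 and -7u + 6v = 42.
Solving simultaneously gives u = 150/13, v = 266/13.

u = 150/13, v = 266/13, maximum P = 2244/13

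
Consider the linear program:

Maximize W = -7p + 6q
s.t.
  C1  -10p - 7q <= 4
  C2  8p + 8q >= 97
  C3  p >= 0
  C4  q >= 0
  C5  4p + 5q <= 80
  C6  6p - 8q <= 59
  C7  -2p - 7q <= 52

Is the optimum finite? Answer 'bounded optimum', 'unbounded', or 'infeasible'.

Feasible corners and W = -7p + 6q:
  (0, 97/8) → W = 291/4
  (78/7, 55/56) → W = -2019/28
  (0, 16) → W = 96
  (935/62, 122/31) → W = -5081/62
The feasible region has finitely many vertices and no improving ray; the maximum is 96 at (0, 16).

bounded optimum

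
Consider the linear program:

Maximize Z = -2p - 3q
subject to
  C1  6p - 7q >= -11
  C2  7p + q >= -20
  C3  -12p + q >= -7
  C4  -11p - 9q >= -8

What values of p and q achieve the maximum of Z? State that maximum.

p = -13/19, q = -289/19, maximum Z = 47

At the optimal vertex, 7p + q = -20 and -12p + q = -7.
Solving simultaneously gives p = -13/19, q = -289/19.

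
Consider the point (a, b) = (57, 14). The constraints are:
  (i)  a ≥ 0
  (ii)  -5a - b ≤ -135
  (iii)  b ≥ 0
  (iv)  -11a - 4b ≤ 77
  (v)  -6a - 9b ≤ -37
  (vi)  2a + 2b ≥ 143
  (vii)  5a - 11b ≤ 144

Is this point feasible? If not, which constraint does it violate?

Constraint (vi): 2a + 2b = 142, which is not ≥ 143. All other constraints are satisfied.

not feasible — violates (vi)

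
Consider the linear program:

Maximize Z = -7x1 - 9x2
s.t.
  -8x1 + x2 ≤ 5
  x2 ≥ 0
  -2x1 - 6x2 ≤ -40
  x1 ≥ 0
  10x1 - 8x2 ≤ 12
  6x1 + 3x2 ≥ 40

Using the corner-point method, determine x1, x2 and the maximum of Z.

Feasible corners and Z = -7x1 - 9x2:
  (5/6, 35/3) → Z = -665/6
  (98/19, 94/19) → Z = -1532/19
  (4, 16/3) → Z = -76
The feasible region is unbounded (it extends along (1, 8), (4, 5)), but Z strictly decreases along every unbounded feasible direction, so there is no improving ray and the maximum is attained at a vertex.

x1 = 4, x2 = 16/3, maximum Z = -76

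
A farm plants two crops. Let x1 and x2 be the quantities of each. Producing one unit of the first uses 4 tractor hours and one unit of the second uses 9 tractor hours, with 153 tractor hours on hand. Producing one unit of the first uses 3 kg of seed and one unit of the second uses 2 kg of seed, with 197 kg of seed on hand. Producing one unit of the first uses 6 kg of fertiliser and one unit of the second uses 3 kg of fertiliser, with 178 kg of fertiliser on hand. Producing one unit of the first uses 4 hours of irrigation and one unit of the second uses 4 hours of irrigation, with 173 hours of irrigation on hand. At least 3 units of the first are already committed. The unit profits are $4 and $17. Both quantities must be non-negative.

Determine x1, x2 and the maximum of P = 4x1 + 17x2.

Vertices and P = 4x1 + 17x2:
  (89/3, 0) → P = 356/3
  (3, 0) → P = 12
  (381/14, 103/21) → P = 4037/21
  (3, 47/3) → P = 835/3

x1 = 3, x2 = 47/3, maximum P = 835/3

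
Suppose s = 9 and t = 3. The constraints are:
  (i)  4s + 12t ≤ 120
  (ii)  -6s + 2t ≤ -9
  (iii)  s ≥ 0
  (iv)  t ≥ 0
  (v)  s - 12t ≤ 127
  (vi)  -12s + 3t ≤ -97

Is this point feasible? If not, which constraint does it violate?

(i): 72 ≤ 120 ✓
(ii): -48 ≤ -9 ✓
(iii): 9 ≥ 0 ✓
(iv): 3 ≥ 0 ✓
(v): -27 ≤ 127 ✓
(vi): -99 ≤ -97 ✓

feasible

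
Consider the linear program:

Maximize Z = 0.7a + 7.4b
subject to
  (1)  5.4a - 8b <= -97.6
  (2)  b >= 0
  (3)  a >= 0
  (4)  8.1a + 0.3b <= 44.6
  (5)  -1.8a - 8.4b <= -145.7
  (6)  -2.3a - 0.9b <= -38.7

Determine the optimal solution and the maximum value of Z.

a = 0, b = 446/3, maximum Z = 16502/15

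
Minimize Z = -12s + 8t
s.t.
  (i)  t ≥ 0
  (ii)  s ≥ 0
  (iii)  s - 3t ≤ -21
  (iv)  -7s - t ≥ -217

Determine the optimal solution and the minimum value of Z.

s = 315/11, t = 182/11, minimum Z = -2324/11

Feasible corners and Z = -12s + 8t:
  (0, 7) → Z = 56
  (0, 217) → Z = 1736
  (315/11, 182/11) → Z = -2324/11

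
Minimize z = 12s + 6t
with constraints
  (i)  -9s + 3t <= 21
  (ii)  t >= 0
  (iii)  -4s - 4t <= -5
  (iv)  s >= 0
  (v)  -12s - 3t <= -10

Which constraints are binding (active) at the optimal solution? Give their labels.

(iii) and (v)

Feasible corners and z = 12s + 6t:
  (0, 7) → z = 42
  (5/4, 0) → z = 15
  (25/36, 5/9) → z = 35/3
  (0, 10/3) → z = 20
The feasible region is unbounded (it extends along (1, 3), (1, 0)), but z strictly increases along every unbounded feasible direction, so there is no improving ray and the minimum is attained at a vertex.

The minimum is at (25/36, 5/9). Substituting into each constraint, equality holds for (iii) and (v); the remaining constraints have slack.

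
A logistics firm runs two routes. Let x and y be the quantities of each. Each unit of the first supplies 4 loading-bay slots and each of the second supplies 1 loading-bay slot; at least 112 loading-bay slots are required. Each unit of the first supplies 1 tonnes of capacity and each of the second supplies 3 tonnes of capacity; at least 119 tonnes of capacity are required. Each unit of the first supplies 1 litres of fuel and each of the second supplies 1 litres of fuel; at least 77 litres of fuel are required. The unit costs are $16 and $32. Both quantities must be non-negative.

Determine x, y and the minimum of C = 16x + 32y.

Vertices and C = 16x + 32y:
  (0, 112) → C = 3584
  (119, 0) → C = 1904
  (35/3, 196/3) → C = 6832/3
  (56, 21) → C = 1568
The feasible region is unbounded (it extends along (0, 1), (1, 0)), but C strictly increases along every unbounded feasible direction, so there is no improving ray and the minimum is attained at a vertex.

x = 56, y = 21, minimum C = 1568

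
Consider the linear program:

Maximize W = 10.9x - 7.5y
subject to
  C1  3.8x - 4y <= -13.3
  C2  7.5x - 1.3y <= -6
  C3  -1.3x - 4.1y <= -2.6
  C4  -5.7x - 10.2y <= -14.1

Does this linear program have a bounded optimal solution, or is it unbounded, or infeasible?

Extreme points and W = 10.9x - 7.5y:
  (-671/2506, 7695/2506) → W = -162566/6265
  (-1321/1026, 227/108) → W = -611453/20520
The feasible region has finitely many vertices and no improving ray; the maximum is -162566/6265 at (-671/2506, 7695/2506).

bounded optimum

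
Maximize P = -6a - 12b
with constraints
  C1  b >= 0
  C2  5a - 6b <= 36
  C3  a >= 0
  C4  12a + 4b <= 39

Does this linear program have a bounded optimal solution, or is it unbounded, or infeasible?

bounded optimum

Feasible corners and P = -6a - 12b:
  (0, 0) → P = 0
  (13/4, 0) → P = -39/2
  (0, 39/4) → P = -117
The feasible region has finitely many vertices and no improving ray; the maximum is 0 at (0, 0).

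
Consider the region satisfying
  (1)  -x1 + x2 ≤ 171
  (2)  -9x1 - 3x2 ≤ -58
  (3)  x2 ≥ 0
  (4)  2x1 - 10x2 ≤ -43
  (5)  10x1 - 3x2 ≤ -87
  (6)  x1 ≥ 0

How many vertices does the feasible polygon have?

Of the 15 pairwise boundary intersections, those satisfying every inequality are:
  (426/7, 1623/7)
  (0, 171)
  (0, 29)

3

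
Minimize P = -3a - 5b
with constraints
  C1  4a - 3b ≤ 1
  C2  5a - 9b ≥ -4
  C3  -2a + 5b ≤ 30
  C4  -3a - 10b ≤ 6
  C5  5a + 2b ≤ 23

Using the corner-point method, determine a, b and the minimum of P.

Extreme points and P = -3a - 5b:
  (1, 1) → P = -8
  (-8/49, -27/49) → P = 159/49
  (-94/77, -18/77) → P = 372/77

The optimum lies where 4a - 3b = 1 and 5a - 9b = -4.
Solving simultaneously gives a = 1, b = 1.

a = 1, b = 1, minimum P = -8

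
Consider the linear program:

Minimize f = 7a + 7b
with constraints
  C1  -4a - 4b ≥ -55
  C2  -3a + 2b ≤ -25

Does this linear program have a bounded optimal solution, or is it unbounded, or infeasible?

From the feasible point (21/2, 13/4), moving in the direction (-2, -3) keeps every constraint satisfied while f decreases without bound.

unbounded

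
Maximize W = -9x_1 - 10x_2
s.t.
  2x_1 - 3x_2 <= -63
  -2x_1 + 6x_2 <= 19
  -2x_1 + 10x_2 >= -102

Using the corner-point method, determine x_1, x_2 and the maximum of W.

Feasible corners and W = -9x_1 - 10x_2:
  (-107/2, -44/3) → W = 3769/6
  (-468/7, -165/7) → W = 5862/7
  (-401/4, -121/4) → W = 4819/4

The optimum lies where -2x_1 + 6x_2 = 19 and -2x_1 + 10x_2 = -102.
Solving simultaneously gives x_1 = -401/4, x_2 = -121/4.

x_1 = -401/4, x_2 = -121/4, maximum W = 4819/4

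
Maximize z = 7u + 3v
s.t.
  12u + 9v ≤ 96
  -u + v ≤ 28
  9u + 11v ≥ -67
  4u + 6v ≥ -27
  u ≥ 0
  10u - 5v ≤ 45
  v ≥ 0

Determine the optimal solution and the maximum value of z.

Vertices and z = 7u + 3v:
  (0, 32/3) → z = 32
  (59/10, 14/5) → z = 497/10
  (0, 0) → z = 0
  (9/2, 0) → z = 63/2

At the optimal vertex, 12u + 9v = 96 and 10u - 5v = 45.
Solving simultaneously gives u = 59/10, v = 14/5.

u = 59/10, v = 14/5, maximum z = 497/10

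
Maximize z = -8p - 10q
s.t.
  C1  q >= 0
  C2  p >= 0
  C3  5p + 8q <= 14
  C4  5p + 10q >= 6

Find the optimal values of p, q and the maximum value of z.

Extreme points and z = -8p - 10q:
  (14/5, 0) → z = -112/5
  (6/5, 0) → z = -48/5
  (0, 7/4) → z = -35/2
  (0, 3/5) → z = -6

p = 0, q = 3/5, maximum z = -6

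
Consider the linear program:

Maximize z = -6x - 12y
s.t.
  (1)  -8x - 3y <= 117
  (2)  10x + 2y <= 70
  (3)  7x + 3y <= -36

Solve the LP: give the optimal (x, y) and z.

x = 222/7, y = -865/7, maximum z = 9048/7

At the optimal vertex, -8x - 3y = 117 and 10x + 2y = 70.
Solving simultaneously gives x = 222/7, y = -865/7.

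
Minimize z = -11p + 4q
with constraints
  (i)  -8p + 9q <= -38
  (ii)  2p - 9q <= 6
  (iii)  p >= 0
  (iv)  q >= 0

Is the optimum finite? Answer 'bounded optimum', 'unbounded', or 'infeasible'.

unbounded

From the feasible point (16/3, 14/27), moving in the direction (9, 2) keeps every constraint satisfied while z decreases without bound.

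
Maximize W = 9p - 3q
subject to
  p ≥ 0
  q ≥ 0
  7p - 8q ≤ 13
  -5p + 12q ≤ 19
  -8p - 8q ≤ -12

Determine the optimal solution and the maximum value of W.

p = 7, q = 9/2, maximum W = 99/2

Corner points and W = 9p - 3q:
  (0, 19/12) → W = -19/4
  (0, 3/2) → W = -9/2
  (13/7, 0) → W = 117/7
  (3/2, 0) → W = 27/2
  (7, 9/2) → W = 99/2

The binding constraints are 7p - 8q = 13 and -5p + 12q = 19.
Solving simultaneously gives p = 7, q = 9/2.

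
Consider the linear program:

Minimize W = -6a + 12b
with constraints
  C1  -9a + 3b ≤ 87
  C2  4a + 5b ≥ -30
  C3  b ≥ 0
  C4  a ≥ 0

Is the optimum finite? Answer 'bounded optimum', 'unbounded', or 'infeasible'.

unbounded

From the feasible point (0, 29), moving in the direction (1, 0) keeps every constraint satisfied while W decreases without bound.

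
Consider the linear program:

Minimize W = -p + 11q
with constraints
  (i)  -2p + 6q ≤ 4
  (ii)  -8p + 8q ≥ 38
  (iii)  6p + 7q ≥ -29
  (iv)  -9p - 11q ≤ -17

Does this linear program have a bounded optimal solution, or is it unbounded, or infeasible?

The boundaries -2p + 6q = 4 and -9p - 11q = -17 meet at (29/38, 35/38), but that point violates -8p + 8q ≥ 38. Every candidate vertex is excluded by some other constraint, so the feasible region is empty.

infeasible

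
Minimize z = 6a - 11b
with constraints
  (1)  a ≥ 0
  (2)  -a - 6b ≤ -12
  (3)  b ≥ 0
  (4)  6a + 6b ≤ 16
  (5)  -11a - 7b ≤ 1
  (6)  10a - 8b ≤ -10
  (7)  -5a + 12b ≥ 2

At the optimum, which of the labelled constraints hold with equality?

(1) and (4)

Extreme points and z = 6a - 11b:
  (0, 2) → z = -22
  (0, 8/3) → z = -88/3
  (9/17, 65/34) → z = -607/34
  (17/27, 55/27) → z = -503/27

The minimum is at (0, 8/3). Substituting into each constraint, equality holds for (1) and (4); the remaining constraints have slack.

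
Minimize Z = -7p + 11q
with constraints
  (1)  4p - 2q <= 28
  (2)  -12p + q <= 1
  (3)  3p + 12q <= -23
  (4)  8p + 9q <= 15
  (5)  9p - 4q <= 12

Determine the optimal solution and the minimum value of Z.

Corner points and Z = -7p + 11q:
  (-5/21, -13/7) → Z = -394/21
  (-16/39, -51/13) → Z = -1571/39
  (13/30, -81/40) → Z = -3037/120

p = -16/39, q = -51/13, minimum Z = -1571/39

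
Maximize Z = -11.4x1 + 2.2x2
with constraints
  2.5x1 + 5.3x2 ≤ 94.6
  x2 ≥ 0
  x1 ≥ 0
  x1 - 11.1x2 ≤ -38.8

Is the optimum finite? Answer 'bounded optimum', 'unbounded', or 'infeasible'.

bounded optimum

Extreme points and Z = -11.4x1 + 2.2x2:
  (0, 946/53) → Z = 10406/265
  (84442/3305, 3832/661) → Z = -4602434/16525
  (0, 388/111) → Z = 4268/555
The feasible region has finitely many vertices and no improving ray; the maximum is 10406/265 at (0, 946/53).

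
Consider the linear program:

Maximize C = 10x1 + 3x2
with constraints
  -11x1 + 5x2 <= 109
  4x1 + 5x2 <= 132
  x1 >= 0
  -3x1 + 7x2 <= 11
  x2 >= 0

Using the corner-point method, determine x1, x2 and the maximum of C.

Extreme points and C = 10x1 + 3x2:
  (869/43, 440/43) → C = 10010/43
  (33, 0) → C = 330
  (0, 11/7) → C = 33/7
  (0, 0) → C = 0

At the optimal vertex, 4x1 + 5x2 = 132 and x2 = 0.
Solving simultaneously gives x1 = 33, x2 = 0.

x1 = 33, x2 = 0, maximum C = 330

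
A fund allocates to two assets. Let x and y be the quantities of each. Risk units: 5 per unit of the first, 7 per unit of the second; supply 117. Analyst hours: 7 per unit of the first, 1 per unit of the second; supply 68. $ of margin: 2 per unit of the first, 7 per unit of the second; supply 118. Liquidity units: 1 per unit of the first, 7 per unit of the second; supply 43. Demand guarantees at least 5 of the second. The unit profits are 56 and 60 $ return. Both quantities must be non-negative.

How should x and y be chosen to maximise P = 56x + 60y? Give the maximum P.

x = 8, y = 5, maximum P = 748

Extreme points and P = 56x + 60y:
  (0, 43/7) → P = 2580/7
  (0, 5) → P = 300
  (8, 5) → P = 748

The binding constraints are x + 7y = 43 and y = 5.
Solving simultaneously gives x = 8, y = 5.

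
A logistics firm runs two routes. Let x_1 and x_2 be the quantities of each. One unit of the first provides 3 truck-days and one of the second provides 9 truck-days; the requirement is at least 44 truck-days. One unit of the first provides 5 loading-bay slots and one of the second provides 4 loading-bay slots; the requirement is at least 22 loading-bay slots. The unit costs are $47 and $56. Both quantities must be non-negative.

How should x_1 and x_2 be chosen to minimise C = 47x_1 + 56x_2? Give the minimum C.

Feasible corners and C = 47x_1 + 56x_2:
  (0, 11/2) → C = 308
  (44/3, 0) → C = 2068/3
  (2/3, 14/3) → C = 878/3
The feasible region is unbounded (it extends along (0, 1), (1, 0)), but C strictly increases along every unbounded feasible direction, so there is no improving ray and the minimum is attained at a vertex.

The optimum lies where 3x_1 + 9x_2 = 44 and 5x_1 + 4x_2 = 22.
Solving simultaneously gives x_1 = 2/3, x_2 = 14/3.

x_1 = 2/3, x_2 = 14/3, minimum C = 878/3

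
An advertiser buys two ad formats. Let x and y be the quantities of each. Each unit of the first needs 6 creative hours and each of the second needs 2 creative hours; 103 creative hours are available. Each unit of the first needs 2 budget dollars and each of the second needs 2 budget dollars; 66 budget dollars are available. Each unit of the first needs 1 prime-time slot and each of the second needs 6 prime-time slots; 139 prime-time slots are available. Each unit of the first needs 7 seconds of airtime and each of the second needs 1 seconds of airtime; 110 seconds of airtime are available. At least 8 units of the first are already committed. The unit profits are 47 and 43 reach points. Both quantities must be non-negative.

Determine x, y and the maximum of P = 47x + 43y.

x = 10, y = 43/2, maximum P = 2789/2

Feasible corners and P = 47x + 43y:
  (110/7, 0) → P = 5170/7
  (8, 0) → P = 376
  (10, 43/2) → P = 2789/2
  (117/8, 61/8) → P = 4061/4
  (8, 131/6) → P = 7889/6

The binding constraints are 6x + 2y = 103 and x + 6y = 139.
Solving simultaneously gives x = 10, y = 43/2.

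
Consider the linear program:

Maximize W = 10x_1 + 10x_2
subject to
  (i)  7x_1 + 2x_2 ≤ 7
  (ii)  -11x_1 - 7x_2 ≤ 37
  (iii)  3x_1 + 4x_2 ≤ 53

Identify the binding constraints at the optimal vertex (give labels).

Extreme points and W = 10x_1 + 10x_2:
  (41/9, -112/9) → W = -710/9
  (-39/11, 175/11) → W = 1360/11
  (-519/23, 694/23) → W = 1750/23

The maximum is at (-39/11, 175/11). Substituting into each constraint, equality holds for (i) and (iii); the remaining constraints have slack.

(i) and (iii)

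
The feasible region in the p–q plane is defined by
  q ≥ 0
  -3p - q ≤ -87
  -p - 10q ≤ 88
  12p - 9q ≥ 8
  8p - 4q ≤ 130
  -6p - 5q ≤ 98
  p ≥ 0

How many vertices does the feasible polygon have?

3

Of the 21 pairwise boundary intersections, those satisfying every inequality are:
  (791/39, 340/13)
  (239/10, 153/10)
  (569/12, 187/3)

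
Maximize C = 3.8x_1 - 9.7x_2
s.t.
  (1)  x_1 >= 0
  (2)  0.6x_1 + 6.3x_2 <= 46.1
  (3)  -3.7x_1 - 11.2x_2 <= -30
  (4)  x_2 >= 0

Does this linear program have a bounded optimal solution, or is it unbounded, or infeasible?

bounded optimum

Vertices and C = 3.8x_1 - 9.7x_2:
  (0, 461/63) → C = -44717/630
  (0, 75/28) → C = -1455/56
  (461/6, 0) → C = 8759/30
  (300/37, 0) → C = 1140/37
The feasible region has finitely many vertices and no improving ray; the maximum is 8759/30 at (461/6, 0).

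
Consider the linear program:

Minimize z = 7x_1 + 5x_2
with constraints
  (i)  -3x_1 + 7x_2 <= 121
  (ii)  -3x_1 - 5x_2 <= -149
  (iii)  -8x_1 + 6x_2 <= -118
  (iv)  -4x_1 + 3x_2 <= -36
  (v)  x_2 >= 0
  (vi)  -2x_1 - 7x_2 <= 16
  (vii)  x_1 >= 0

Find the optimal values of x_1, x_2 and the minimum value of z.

Corner points and z = 7x_1 + 5x_2:
  (776/19, 661/19) → z = 8737/19
  (742/29, 419/29) → z = 7289/29
  (149/3, 0) → z = 1043/3
The feasible region is unbounded (it extends along (7, 3), (1, 0)), but z strictly increases along every unbounded feasible direction, so there is no improving ray and the minimum is attained at a vertex.

x_1 = 742/29, x_2 = 419/29, minimum z = 7289/29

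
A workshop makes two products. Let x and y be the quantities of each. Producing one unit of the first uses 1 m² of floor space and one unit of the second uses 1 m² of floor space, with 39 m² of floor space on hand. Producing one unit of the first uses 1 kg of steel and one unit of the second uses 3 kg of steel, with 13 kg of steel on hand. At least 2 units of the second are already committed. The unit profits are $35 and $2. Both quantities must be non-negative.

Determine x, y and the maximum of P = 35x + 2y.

Feasible corners and P = 35x + 2y:
  (0, 13/3) → P = 26/3
  (0, 2) → P = 4
  (7, 2) → P = 249

The optimum lies where x + 3y = 13 and y = 2.
Solving simultaneously gives x = 7, y = 2.

x = 7, y = 2, maximum P = 249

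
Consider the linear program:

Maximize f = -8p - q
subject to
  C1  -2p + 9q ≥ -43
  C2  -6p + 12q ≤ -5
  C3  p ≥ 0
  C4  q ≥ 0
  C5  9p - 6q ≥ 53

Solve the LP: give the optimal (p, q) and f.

Corner points and f = -8p - q:
  (43/2, 0) → f = -172
  (101/12, 91/24) → f = -569/8
  (53/9, 0) → f = -424/9
The feasible region is unbounded (it extends along (9, 2), (2, 1)), but f strictly decreases along every unbounded feasible direction, so there is no improving ray and the maximum is attained at a vertex.

p = 53/9, q = 0, maximum f = -424/9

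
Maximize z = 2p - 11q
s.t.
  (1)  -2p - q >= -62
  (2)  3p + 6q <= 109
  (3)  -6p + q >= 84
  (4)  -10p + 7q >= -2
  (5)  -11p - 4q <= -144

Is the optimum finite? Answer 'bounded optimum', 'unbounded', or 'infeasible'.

infeasible

The boundaries -2p - q = -62 and -6p + q = 84 meet at (-11/4, 135/2), but that point violates 3p + 6q ≤ 109. Every candidate vertex is excluded by some other constraint, so the feasible region is empty.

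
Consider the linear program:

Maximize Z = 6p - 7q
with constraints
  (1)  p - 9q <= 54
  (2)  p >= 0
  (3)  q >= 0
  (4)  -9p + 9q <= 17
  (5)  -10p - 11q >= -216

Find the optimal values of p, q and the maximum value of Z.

p = 108/5, q = 0, maximum Z = 648/5

Extreme points and Z = 6p - 7q:
  (0, 0) → Z = 0
  (0, 17/9) → Z = -119/9
  (108/5, 0) → Z = 648/5
  (251/27, 302/27) → Z = -608/27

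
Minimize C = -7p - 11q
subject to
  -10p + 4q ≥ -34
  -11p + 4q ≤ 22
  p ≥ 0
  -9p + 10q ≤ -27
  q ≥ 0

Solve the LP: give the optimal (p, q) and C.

Vertices and C = -7p - 11q:
  (29/8, 9/16) → C = -505/16
  (17/5, 0) → C = -119/5
  (3, 0) → C = -21

The optimum lies where -10p + 4q = -34 and -9p + 10q = -27.
Solving simultaneously gives p = 29/8, q = 9/16.

p = 29/8, q = 9/16, minimum C = -505/16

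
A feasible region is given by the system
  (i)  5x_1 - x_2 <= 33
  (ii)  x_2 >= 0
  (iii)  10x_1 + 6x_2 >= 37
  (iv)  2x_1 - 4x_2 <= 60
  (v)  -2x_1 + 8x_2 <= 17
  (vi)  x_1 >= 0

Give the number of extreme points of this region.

The feasible vertices (each the meet of two boundaries and inside every other half-plane) are:
  (33/5, 0)
  (281/38, 151/38)
  (37/10, 0)
  (97/46, 61/23)

4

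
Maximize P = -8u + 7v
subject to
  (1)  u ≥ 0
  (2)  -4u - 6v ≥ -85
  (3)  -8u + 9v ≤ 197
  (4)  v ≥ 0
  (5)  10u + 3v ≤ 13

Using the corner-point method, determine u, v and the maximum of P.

Corner points and P = -8u + 7v:
  (0, 0) → P = 0
  (0, 13/3) → P = 91/3
  (13/10, 0) → P = -52/5

At the optimal vertex, u = 0 and 10u + 3v = 13.
Solving simultaneously gives u = 0, v = 13/3.

u = 0, v = 13/3, maximum P = 91/3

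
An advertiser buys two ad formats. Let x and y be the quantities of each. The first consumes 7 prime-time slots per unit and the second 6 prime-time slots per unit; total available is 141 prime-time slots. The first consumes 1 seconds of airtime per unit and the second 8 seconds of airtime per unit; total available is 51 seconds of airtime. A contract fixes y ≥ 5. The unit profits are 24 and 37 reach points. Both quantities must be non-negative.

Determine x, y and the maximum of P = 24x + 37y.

The optimum lies where x + 8y = 51 and y = 5.
Solving simultaneously gives x = 11, y = 5.

x = 11, y = 5, maximum P = 449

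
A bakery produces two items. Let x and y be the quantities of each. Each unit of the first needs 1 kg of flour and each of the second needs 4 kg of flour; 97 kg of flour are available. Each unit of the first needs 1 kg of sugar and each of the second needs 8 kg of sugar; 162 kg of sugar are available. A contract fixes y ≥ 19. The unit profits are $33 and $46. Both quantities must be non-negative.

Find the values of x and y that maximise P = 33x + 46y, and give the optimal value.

Feasible corners and P = 33x + 46y:
  (0, 81/4) → P = 1863/2
  (0, 19) → P = 874
  (10, 19) → P = 1204

The optimum lies where x + 8y = 162 and y = 19.
Solving simultaneously gives x = 10, y = 19.

x = 10, y = 19, maximum P = 1204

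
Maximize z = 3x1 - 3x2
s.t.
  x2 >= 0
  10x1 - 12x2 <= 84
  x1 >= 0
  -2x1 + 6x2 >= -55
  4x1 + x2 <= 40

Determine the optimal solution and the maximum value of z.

x1 = 282/29, x2 = 32/29, maximum z = 750/29

Feasible corners and z = 3x1 - 3x2:
  (42/5, 0) → z = 126/5
  (0, 0) → z = 0
  (282/29, 32/29) → z = 750/29
  (0, 40) → z = -120

The binding constraints are 10x1 - 12x2 = 84 and 4x1 + x2 = 40.
Solving simultaneously gives x1 = 282/29, x2 = 32/29.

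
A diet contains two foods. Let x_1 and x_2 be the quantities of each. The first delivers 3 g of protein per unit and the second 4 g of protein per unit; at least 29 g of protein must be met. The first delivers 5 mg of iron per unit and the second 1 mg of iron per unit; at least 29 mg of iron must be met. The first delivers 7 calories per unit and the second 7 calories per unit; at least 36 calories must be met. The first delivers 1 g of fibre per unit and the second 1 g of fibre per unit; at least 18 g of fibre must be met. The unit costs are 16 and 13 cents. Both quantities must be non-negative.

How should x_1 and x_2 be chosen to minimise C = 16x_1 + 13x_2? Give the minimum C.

Feasible corners and C = 16x_1 + 13x_2:
  (0, 29) → C = 377
  (18, 0) → C = 288
  (11/4, 61/4) → C = 969/4
The feasible region is unbounded (it extends along (0, 1), (1, 0)), but C strictly increases along every unbounded feasible direction, so there is no improving ray and the minimum is attained at a vertex.

The binding constraints are 5x_1 + x_2 = 29 and x_1 + x_2 = 18.
Solving simultaneously gives x_1 = 11/4, x_2 = 61/4.

x_1 = 11/4, x_2 = 61/4, minimum C = 969/4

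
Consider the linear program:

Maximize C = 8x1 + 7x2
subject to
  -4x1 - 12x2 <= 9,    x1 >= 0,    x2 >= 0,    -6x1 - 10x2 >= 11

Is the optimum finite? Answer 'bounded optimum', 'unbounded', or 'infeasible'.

infeasible

The boundaries -4x1 - 12x2 = 9 and x2 = 0 meet at (-9/4, 0), but that point violates x1 ≥ 0. Every candidate vertex is excluded by some other constraint, so the feasible region is empty.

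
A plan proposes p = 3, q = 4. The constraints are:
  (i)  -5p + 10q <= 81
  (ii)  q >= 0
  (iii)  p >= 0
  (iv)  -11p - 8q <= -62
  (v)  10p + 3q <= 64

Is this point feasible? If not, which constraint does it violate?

(i): 25 ≤ 81 ✓
(ii): 4 ≥ 0 ✓
(iii): 3 ≥ 0 ✓
(iv): -65 ≤ -62 ✓
(v): 42 ≤ 64 ✓

feasible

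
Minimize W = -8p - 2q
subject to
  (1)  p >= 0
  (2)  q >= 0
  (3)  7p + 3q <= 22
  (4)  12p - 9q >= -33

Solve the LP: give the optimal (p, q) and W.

Feasible corners and W = -8p - 2q:
  (0, 0) → W = 0
  (0, 11/3) → W = -22/3
  (22/7, 0) → W = -176/7
  (1, 5) → W = -18

At the optimal vertex, q = 0 and 7p + 3q = 22.
Solving simultaneously gives p = 22/7, q = 0.

p = 22/7, q = 0, minimum W = -176/7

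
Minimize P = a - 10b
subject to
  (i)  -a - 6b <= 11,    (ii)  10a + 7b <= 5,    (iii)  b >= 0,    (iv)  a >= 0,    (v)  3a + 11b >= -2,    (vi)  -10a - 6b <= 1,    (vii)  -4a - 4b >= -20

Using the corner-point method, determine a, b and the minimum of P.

Corner points and P = a - 10b:
  (1/2, 0) → P = 1/2
  (0, 5/7) → P = -50/7
  (0, 0) → P = 0

At the optimal vertex, 10a + 7b = 5 and a = 0.
Solving simultaneously gives a = 0, b = 5/7.

a = 0, b = 5/7, minimum P = -50/7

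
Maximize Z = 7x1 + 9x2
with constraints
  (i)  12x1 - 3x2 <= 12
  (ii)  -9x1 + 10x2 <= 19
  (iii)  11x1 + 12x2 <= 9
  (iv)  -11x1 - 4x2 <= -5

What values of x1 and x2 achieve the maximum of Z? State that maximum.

Vertices and Z = 7x1 + 9x2:
  (57/59, -8/59) → Z = 327/59
  (7/9, -8/9) → Z = -23/9
  (3/11, 1/2) → Z = 141/22

The binding constraints are 11x1 + 12x2 = 9 and -11x1 - 4x2 = -5.
Solving simultaneously gives x1 = 3/11, x2 = 1/2.

x1 = 3/11, x2 = 1/2, maximum Z = 141/22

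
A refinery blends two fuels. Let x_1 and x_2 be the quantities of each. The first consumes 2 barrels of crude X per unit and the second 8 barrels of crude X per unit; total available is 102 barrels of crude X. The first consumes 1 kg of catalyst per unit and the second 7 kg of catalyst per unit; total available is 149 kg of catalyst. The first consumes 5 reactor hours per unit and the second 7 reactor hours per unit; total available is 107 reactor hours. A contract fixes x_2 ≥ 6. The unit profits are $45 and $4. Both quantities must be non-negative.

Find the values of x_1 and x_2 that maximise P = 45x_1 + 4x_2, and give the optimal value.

x_1 = 13, x_2 = 6, maximum P = 609

Corner points and P = 45x_1 + 4x_2:
  (0, 51/4) → P = 51
  (0, 6) → P = 24
  (71/13, 148/13) → P = 3787/13
  (13, 6) → P = 609

The optimum lies where 5x_1 + 7x_2 = 107 and x_2 = 6.
Solving simultaneously gives x_1 = 13, x_2 = 6.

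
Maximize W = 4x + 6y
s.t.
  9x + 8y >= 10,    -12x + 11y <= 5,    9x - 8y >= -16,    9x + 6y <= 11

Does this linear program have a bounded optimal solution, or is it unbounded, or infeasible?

bounded optimum

Extreme points and W = 4x + 6y:
  (14/39, 11/13) → W = 254/39
  (14/9, -1/2) → W = 29/9
  (91/171, 59/57) → W = 1426/171
The feasible region has finitely many vertices and no improving ray; the maximum is 1426/171 at (91/171, 59/57).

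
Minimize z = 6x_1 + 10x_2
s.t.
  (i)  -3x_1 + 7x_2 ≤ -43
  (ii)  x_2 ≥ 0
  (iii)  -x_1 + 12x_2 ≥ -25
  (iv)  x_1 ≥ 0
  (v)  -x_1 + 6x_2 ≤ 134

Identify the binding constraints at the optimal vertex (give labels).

(i) and (ii)

Feasible corners and z = 6x_1 + 10x_2:
  (43/3, 0) → z = 86
  (1196/11, 445/11) → z = 11626/11
  (25, 0) → z = 150
The feasible region is unbounded (it extends along (12, 1), (6, 1)), but z strictly increases along every unbounded feasible direction, so there is no improving ray and the minimum is attained at a vertex.

The minimum is at (43/3, 0). Substituting into each constraint, equality holds for (i) and (ii); the remaining constraints have slack.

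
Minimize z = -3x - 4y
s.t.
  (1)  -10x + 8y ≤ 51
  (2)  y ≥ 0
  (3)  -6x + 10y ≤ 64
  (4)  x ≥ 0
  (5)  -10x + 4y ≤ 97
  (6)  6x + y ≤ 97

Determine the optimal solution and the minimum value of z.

x = 151/11, y = 161/11, minimum z = -1097/11

Vertices and z = -3x - 4y:
  (1/26, 167/26) → z = -671/26
  (0, 51/8) → z = -51/2
  (0, 0) → z = 0
  (97/6, 0) → z = -97/2
  (151/11, 161/11) → z = -1097/11

The binding constraints are -6x + 10y = 64 and 6x + y = 97.
Solving simultaneously gives x = 151/11, y = 161/11.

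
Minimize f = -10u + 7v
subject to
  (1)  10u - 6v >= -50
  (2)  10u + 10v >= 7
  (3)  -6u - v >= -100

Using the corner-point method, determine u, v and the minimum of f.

u = 993/50, v = -479/25, minimum f = -8318/25

Feasible corners and f = -10u + 7v:
  (-229/80, 57/16) → f = 857/16
  (275/23, 650/23) → f = 1800/23
  (993/50, -479/25) → f = -8318/25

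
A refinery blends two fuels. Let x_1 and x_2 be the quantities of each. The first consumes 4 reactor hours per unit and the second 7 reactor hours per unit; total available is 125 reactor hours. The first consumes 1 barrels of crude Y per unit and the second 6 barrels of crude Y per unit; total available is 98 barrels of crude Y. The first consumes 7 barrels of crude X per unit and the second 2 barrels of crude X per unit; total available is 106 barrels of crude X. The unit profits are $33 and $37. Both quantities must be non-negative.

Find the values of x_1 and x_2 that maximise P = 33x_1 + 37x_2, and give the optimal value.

x_1 = 12, x_2 = 11, maximum P = 803

Extreme points and P = 33x_1 + 37x_2:
  (0, 0) → P = 0
  (0, 49/3) → P = 1813/3
  (106/7, 0) → P = 3498/7
  (64/17, 267/17) → P = 11991/17
  (12, 11) → P = 803

The optimum lies where 4x_1 + 7x_2 = 125 and 7x_1 + 2x_2 = 106.
Solving simultaneously gives x_1 = 12, x_2 = 11.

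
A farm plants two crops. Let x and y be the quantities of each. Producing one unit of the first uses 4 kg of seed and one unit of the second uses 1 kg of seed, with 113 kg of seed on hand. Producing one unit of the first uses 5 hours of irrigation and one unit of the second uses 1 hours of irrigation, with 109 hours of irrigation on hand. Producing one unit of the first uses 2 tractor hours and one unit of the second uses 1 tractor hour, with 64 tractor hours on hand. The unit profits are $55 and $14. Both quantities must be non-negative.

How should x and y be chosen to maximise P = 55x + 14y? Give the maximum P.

x = 15, y = 34, maximum P = 1301

Vertices and P = 55x + 14y:
  (0, 0) → P = 0
  (0, 64) → P = 896
  (109/5, 0) → P = 1199
  (15, 34) → P = 1301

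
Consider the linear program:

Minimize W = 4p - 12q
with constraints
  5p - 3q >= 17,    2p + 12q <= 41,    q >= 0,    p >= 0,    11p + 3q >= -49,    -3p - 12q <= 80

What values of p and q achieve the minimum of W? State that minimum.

p = 109/22, q = 57/22, minimum W = -124/11

Vertices and W = 4p - 12q:
  (109/22, 57/22) → W = -124/11
  (17/5, 0) → W = 68/5
  (41/2, 0) → W = 82

The optimum lies where 5p - 3q = 17 and 2p + 12q = 41.
Solving simultaneously gives p = 109/22, q = 57/22.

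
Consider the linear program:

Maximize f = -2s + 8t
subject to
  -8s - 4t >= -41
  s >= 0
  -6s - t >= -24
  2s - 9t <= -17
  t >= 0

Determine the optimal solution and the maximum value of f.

s = 0, t = 41/4, maximum f = 82

Vertices and f = -2s + 8t:
  (0, 41/4) → f = 82
  (55/16, 27/8) → f = 161/8
  (0, 17/9) → f = 136/9
  (199/56, 75/28) → f = 401/28

The optimum lies where -8s - 4t = -41 and s = 0.
Solving simultaneously gives s = 0, t = 41/4.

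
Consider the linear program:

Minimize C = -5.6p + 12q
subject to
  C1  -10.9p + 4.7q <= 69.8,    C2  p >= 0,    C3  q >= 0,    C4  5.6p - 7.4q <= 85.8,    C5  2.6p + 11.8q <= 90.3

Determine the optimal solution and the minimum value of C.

p = 429/28, q = 0, minimum C = -429/5

Vertices and C = -5.6p + 12q:
  (0, 0) → C = 0
  (0, 903/118) → C = 5418/59
  (429/28, 0) → C = -429/5
  (9337/474, 785/237) → C = -83618/1185

The optimum lies where q = 0 and 5.6p - 7.4q = 85.8.
Solving simultaneously gives p = 429/28, q = 0.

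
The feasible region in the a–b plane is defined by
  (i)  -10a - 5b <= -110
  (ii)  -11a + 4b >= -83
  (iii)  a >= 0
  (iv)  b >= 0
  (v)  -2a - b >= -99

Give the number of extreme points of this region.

4

Pairwise boundary intersections that survive every other constraint:
  (9, 4)
  (0, 22)
  (479/19, 923/19)
  (0, 99)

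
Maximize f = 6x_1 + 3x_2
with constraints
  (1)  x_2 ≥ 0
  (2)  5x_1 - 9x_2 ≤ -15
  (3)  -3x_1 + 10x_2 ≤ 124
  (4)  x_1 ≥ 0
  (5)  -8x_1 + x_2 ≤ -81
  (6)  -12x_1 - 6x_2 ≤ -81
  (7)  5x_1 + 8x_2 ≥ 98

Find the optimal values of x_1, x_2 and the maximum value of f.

Feasible corners and f = 6x_1 + 3x_2:
  (42, 25) → f = 327
  (744/67, 525/67) → f = 6039/67
  (934/77, 1235/77) → f = 9309/77

The optimum lies where 5x_1 - 9x_2 = -15 and -3x_1 + 10x_2 = 124.
Solving simultaneously gives x_1 = 42, x_2 = 25.

x_1 = 42, x_2 = 25, maximum f = 327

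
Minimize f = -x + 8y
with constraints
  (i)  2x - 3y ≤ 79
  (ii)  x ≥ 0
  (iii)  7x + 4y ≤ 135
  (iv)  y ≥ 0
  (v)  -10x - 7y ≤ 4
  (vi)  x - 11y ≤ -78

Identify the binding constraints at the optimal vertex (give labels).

Feasible corners and f = -x + 8y:
  (0, 135/4) → f = 270
  (0, 78/11) → f = 624/11
  (391/27, 227/27) → f = 475/9

The minimum is at (391/27, 227/27). Substituting into each constraint, equality holds for (iii) and (vi); the remaining constraints have slack.

(iii) and (vi)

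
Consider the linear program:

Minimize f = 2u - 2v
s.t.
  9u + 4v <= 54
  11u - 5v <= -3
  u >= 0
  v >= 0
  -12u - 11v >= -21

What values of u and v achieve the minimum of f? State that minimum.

u = 0, v = 21/11, minimum f = -42/11

Feasible corners and f = 2u - 2v:
  (0, 3/5) → f = -6/5
  (72/181, 267/181) → f = -390/181
  (0, 21/11) → f = -42/11

The binding constraints are u = 0 and -12u - 11v = -21.
Solving simultaneously gives u = 0, v = 21/11.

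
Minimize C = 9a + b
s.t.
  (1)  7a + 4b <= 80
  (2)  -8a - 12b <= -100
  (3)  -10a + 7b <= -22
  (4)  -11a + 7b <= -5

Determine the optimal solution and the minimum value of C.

The binding constraints are -8a - 12b = -100 and -10a + 7b = -22.
Solving simultaneously gives a = 241/44, b = 103/22.

a = 241/44, b = 103/22, minimum C = 2375/44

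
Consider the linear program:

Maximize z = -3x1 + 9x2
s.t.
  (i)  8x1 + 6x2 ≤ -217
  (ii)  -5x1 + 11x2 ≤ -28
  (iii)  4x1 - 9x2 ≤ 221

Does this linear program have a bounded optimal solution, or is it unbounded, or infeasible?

Vertices and z = -3x1 + 9x2:
  (-2219/118, -1309/118) → z = -2562/59
  (-209/32, -659/24) → z = -7281/32
  (-2179, -993) → z = -2400
The feasible region has finitely many vertices and no improving ray; the maximum is -2562/59 at (-2219/118, -1309/118).

bounded optimum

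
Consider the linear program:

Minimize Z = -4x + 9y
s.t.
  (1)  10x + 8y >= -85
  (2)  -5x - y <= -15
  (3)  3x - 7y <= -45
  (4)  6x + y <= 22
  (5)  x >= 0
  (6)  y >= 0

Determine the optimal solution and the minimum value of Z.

x = 109/45, y = 112/15, minimum Z = 2588/45

Extreme points and Z = -4x + 9y:
  (30/19, 135/19) → Z = 1095/19
  (0, 15) → Z = 135
  (109/45, 112/15) → Z = 2588/45
  (0, 22) → Z = 198

The binding constraints are 3x - 7y = -45 and 6x + y = 22.
Solving simultaneously gives x = 109/45, y = 112/15.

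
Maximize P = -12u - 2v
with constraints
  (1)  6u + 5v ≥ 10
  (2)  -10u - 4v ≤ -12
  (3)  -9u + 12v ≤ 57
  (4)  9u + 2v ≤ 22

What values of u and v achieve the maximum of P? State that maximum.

Vertices and P = -12u - 2v:
  (10/13, 14/13) → P = -148/13
  (30/11, -14/11) → P = -332/11
  (-7/13, 113/26) → P = -29/13
  (25/21, 79/14) → P = -179/7

The optimum lies where -10u - 4v = -12 and -9u + 12v = 57.
Solving simultaneously gives u = -7/13, v = 113/26.

u = -7/13, v = 113/26, maximum P = -29/13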